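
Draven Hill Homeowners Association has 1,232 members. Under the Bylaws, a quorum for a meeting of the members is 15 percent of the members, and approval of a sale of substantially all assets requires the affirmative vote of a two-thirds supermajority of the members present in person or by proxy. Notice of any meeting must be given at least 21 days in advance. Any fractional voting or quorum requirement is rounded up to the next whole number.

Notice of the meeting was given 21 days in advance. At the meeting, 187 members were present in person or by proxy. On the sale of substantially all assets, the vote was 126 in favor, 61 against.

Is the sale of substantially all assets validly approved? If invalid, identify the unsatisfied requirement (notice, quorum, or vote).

Valid — all requirements satisfied.

Notice: 21 days given; 21 required. Satisfied.
Quorum: 15% of 1,232 = 184.80, rounded up to 185; 187 present. Satisfied.
Vote: requires two-thirds of those present (187); 2/3 of 187 = 124.67, rounded up to 125, so 125 needed; 126 in favor. Satisfied.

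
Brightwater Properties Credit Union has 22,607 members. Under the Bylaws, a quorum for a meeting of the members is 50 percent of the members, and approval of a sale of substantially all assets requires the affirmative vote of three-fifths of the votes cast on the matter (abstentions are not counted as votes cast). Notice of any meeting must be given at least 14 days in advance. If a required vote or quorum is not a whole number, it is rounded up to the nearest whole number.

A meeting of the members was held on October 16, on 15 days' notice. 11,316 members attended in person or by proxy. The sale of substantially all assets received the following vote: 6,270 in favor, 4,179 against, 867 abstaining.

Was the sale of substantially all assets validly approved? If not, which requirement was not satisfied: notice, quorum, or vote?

Notice: 15 days given; 14 required. Satisfied.
Quorum: 50% of 22,607 = 11,303.50, rounded up to 11,304; 11,316 present. Satisfied.
Vote: requires three-fifths of the votes cast (11,316 − 867 abstaining = 10,449); 3/5 of 10449 = 6269.40, rounded up to 6270, so 6,270 needed; 6,270 in favor. Satisfied.

Valid — all requirements satisfied.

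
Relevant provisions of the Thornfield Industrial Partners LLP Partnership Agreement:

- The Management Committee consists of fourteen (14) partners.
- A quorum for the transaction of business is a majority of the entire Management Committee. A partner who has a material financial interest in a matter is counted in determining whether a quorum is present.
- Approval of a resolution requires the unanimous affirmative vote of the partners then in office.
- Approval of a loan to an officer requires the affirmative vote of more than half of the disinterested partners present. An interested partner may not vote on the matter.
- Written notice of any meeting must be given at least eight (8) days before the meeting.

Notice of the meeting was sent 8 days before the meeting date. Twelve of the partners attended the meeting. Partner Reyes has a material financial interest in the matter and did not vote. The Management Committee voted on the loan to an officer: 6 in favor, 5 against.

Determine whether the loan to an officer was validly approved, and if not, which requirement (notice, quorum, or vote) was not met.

Valid — all requirements satisfied.

Notice: 8 days given; 8 required (8 ≥ 8). Satisfied.
Quorum: 12 present (interested partners count toward quorum); quorum is 8. Satisfied.
Vote: the loan to an officer requires a majority of the disinterested partners present (12 − 1 = 11). A majority of 11 is 6, so 6 affirmative votes are needed; 6 voted in favor. Satisfied.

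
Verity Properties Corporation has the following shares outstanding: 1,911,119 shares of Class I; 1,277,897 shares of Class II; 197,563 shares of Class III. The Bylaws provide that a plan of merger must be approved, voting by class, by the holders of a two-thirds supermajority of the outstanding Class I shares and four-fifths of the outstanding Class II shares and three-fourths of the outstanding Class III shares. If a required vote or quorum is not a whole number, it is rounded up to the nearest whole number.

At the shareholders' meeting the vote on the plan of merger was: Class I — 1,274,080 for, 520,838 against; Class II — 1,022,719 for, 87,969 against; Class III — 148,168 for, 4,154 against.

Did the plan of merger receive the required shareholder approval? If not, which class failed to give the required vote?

Not approved — the Class III shares did not give the required vote.

Class I: 2/3 of 1911119 = 1274079.33, rounded up to 1274080; 1,274,080 required, 1,274,080 in favor — approved.
Class II: 4/5 of 1277897 = 1022317.60, rounded up to 1022318; 1,022,318 required, 1,022,719 in favor — approved.
Class III: 3/4 of 197563 = 148172.25, rounded up to 148173; 148,173 required, 148,168 in favor — not approved.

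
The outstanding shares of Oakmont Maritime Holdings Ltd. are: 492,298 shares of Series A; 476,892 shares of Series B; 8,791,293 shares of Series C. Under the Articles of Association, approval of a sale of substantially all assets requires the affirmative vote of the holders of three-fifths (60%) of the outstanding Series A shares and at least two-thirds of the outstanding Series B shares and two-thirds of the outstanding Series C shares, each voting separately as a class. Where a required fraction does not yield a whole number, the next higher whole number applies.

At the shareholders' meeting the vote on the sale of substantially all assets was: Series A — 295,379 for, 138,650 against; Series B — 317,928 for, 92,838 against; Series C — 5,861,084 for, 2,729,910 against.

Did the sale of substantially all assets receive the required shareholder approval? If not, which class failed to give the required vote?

Approved — every class gave the required vote.

Series A: 3/5 of 492298 = 295378.80, rounded up to 295379; 295,379 required, 295,379 in favor — approved.
Series B: 2/3 of 476892 = 317928; 317,928 required, 317,928 in favor — approved.
Series C: 2/3 of 8791293 = 5860862; 5,860,862 required, 5,861,084 in favor — approved.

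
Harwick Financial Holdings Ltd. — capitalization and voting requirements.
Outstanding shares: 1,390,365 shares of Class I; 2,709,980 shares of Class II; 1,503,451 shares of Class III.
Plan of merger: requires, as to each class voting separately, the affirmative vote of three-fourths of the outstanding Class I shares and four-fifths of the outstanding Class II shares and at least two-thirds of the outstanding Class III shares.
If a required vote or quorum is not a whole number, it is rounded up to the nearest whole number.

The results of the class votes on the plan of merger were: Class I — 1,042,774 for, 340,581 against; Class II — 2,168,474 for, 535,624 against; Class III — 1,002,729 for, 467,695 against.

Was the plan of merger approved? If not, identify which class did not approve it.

Class I: 3/4 of 1390365 = 1042773.75, rounded up to 1042774; 1,042,774 required, 1,042,774 in favor — approved.
Class II: 4/5 of 2709980 = 2167984; 2,167,984 required, 2,168,474 in favor — approved.
Class III: 2/3 of 1503451 = 1002300.67, rounded up to 1002301; 1,002,301 required, 1,002,729 in favor — approved.

Approved — every class gave the required vote.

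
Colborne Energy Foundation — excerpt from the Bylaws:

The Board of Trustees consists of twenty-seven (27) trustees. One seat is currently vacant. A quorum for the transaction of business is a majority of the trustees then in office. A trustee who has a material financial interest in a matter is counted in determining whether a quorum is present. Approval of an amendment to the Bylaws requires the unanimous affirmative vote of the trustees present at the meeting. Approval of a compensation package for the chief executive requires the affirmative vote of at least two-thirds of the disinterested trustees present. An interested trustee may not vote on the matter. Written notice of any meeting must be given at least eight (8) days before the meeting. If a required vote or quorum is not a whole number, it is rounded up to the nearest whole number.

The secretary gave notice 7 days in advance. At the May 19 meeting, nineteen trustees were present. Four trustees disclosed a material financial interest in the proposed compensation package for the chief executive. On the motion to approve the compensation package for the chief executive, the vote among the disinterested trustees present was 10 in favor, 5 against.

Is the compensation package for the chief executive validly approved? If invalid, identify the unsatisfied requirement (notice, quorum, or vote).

Invalid — notice requirement not satisfied.

Notice: 7 days given; 8 required (7 < 8). Not satisfied.
Quorum: 19 present (interested trustees count toward quorum); quorum is 14. Satisfied.
Vote: the compensation package for the chief executive requires two-thirds of the disinterested trustees present (19 − 4 = 15). 2/3 of 15 = 10, so 10 affirmative votes are needed; 10 voted in favor. Satisfied.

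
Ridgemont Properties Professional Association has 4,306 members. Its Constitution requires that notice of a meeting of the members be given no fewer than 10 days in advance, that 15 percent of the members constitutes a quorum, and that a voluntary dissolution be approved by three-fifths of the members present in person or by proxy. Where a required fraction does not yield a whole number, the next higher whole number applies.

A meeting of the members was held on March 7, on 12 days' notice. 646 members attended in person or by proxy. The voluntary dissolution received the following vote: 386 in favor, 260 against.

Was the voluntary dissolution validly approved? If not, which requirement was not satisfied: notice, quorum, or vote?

Invalid — vote requirement not satisfied.

Notice: 12 days given; 10 required. Satisfied.
Quorum: 15% of 4,306 = 645.90, rounded up to 646; 646 present. Satisfied.
Vote: requires three-fifths of those present (646); 3/5 of 646 = 387.60, rounded up to 388, so 388 needed; 386 in favor. Not satisfied.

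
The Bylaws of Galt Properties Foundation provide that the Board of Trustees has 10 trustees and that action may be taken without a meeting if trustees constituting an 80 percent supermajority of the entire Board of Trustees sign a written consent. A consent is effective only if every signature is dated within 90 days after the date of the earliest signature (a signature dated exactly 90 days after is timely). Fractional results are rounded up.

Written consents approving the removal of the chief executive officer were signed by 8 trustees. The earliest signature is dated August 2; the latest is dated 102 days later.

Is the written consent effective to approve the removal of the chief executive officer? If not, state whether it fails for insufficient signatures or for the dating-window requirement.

Signatures required: an 80 percent supermajority of 10 — 4/5 of 10 = 8, so 8 needed; 8 signed. Sufficient.
Dating window: the latest signature is 102 days after the earliest; the limit is 90 days. Outside the window.

Not effective — dating-window requirement not satisfied.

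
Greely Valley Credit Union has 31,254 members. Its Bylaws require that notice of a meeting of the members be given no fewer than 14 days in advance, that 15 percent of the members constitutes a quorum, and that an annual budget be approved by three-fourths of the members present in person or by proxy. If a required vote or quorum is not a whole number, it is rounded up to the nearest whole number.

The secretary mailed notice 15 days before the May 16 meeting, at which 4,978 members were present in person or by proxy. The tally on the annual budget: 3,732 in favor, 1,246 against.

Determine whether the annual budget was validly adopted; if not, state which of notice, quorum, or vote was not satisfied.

Notice: 15 days given; 14 required. Satisfied.
Quorum: 15% of 31,254 = 4,688.10, rounded up to 4,689; 4,978 present. Satisfied.
Vote: requires three-fourths of those present (4,978); 3/4 of 4978 = 3733.50, rounded up to 3734, so 3,734 needed; 3,732 in favor. Not satisfied.

Invalid — vote requirement not satisfied.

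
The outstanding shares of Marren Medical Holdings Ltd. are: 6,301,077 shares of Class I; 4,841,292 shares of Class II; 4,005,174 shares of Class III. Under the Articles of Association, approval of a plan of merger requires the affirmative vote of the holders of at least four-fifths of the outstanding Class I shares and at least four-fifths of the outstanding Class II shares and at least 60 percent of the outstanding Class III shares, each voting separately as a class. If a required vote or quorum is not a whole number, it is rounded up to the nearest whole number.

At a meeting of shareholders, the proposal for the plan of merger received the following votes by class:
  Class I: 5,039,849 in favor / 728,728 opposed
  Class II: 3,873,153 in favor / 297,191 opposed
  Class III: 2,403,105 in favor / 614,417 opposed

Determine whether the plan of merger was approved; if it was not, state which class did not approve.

Not approved — the Class I shares did not give the required vote.

Class I: 4/5 of 6301077 = 5040861.60, rounded up to 5040862; 5,040,862 required, 5,039,849 in favor — not approved.
Class II: 4/5 of 4841292 = 3873033.60, rounded up to 3873034; 3,873,034 required, 3,873,153 in favor — approved.
Class III: 3/5 of 4005174 = 2403104.40, rounded up to 2403105; 2,403,105 required, 2,403,105 in favor — approved.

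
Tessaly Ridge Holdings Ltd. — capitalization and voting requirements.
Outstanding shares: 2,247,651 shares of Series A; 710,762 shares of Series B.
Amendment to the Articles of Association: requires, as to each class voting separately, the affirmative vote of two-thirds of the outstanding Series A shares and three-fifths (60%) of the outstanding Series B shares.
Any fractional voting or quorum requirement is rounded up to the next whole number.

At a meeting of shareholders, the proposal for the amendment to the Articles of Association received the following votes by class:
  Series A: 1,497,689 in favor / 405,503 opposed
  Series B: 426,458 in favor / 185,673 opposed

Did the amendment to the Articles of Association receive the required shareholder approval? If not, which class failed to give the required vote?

Not approved — the Series A shares did not give the required vote.

Series A: 2/3 of 2247651 = 1498434; 1,498,434 required, 1,497,689 in favor — not approved.
Series B: 3/5 of 710762 = 426457.20, rounded up to 426458; 426,458 required, 426,458 in favor — approved.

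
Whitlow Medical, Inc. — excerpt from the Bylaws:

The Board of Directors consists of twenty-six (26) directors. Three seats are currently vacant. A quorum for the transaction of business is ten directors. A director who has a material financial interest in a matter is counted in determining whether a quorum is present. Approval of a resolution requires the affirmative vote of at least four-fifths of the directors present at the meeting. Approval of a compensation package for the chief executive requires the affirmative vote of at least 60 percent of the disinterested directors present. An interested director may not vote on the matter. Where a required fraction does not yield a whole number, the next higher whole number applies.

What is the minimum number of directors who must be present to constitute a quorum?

The quorum is fixed at 10.

10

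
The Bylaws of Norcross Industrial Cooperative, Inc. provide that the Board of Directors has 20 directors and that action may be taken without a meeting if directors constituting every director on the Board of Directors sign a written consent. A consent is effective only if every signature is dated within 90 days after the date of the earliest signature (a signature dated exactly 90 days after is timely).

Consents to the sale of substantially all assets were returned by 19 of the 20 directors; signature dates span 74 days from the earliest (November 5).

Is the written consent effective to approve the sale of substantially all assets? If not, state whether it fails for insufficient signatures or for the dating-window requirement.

Not effective — insufficient signatures.

Signatures required: all of 20 — unanimous means all 20, so 20 needed; 19 signed. Insufficient.
Dating window: the latest signature is 74 days after the earliest; the limit is 90 days. Within the window.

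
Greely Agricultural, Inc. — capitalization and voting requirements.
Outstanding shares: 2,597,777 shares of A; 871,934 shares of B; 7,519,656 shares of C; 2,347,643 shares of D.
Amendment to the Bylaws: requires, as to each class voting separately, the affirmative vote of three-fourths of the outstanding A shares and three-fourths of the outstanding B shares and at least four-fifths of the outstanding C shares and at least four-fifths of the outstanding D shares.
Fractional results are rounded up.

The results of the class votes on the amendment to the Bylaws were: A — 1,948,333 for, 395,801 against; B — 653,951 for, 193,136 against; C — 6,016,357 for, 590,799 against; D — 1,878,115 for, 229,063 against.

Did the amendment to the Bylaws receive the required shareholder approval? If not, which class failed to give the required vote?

A: 3/4 of 2597777 = 1948332.75, rounded up to 1948333; 1,948,333 required, 1,948,333 in favor — approved.
B: 3/4 of 871934 = 653950.50, rounded up to 653951; 653,951 required, 653,951 in favor — approved.
C: 4/5 of 7519656 = 6015724.80, rounded up to 6015725; 6,015,725 required, 6,016,357 in favor — approved.
D: 4/5 of 2347643 = 1878114.40, rounded up to 1878115; 1,878,115 required, 1,878,115 in favor — approved.

Approved — every class gave the required vote.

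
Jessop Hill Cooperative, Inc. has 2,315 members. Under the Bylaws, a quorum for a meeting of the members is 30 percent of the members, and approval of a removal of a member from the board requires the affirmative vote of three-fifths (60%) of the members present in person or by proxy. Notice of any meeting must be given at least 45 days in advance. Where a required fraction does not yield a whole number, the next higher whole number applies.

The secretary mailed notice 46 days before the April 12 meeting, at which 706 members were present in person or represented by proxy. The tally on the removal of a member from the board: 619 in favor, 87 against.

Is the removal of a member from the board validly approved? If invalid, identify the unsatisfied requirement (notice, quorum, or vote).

Valid — all requirements satisfied.

Notice: 46 days given; 45 required. Satisfied.
Quorum: 30% of 2,315 = 694.50, rounded up to 695; 706 present. Satisfied.
Vote: requires three-fifths of those present (706); 3/5 of 706 = 423.60, rounded up to 424, so 424 needed; 619 in favor. Satisfied.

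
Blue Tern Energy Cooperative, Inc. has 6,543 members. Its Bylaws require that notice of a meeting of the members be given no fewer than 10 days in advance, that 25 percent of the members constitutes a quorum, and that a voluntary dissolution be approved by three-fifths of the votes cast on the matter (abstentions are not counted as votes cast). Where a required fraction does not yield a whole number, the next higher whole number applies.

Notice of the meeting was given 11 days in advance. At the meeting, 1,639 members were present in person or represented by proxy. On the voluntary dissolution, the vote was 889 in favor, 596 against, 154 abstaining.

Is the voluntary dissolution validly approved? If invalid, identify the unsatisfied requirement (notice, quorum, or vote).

Invalid — vote requirement not satisfied.

Notice: 11 days given; 10 required. Satisfied.
Quorum: 25% of 6,543 = 1,635.75, rounded up to 1,636; 1,639 present. Satisfied.
Vote: requires three-fifths of the votes cast (1,639 − 154 abstaining = 1,485); 3/5 of 1485 = 891, so 891 needed; 889 in favor. Not satisfied.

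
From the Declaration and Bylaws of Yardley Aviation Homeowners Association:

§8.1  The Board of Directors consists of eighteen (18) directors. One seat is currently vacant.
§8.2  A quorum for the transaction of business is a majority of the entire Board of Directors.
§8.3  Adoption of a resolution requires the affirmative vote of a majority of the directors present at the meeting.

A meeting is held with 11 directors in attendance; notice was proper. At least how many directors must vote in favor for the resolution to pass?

The resolution requires a majority of the directors present (11).
A majority of 11 is 6.

6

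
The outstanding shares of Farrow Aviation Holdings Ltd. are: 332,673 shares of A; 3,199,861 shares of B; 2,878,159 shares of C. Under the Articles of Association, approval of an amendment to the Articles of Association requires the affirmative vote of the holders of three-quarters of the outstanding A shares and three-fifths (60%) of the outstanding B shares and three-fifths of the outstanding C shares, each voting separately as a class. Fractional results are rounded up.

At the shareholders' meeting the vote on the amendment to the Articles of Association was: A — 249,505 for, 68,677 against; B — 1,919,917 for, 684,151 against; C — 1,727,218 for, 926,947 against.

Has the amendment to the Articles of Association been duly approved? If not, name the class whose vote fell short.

A: 3/4 of 332673 = 249504.75, rounded up to 249505; 249,505 required, 249,505 in favor — approved.
B: 3/5 of 3199861 = 1919916.60, rounded up to 1919917; 1,919,917 required, 1,919,917 in favor — approved.
C: 3/5 of 2878159 = 1726895.40, rounded up to 1726896; 1,726,896 required, 1,727,218 in favor — approved.

Approved — every class gave the required vote.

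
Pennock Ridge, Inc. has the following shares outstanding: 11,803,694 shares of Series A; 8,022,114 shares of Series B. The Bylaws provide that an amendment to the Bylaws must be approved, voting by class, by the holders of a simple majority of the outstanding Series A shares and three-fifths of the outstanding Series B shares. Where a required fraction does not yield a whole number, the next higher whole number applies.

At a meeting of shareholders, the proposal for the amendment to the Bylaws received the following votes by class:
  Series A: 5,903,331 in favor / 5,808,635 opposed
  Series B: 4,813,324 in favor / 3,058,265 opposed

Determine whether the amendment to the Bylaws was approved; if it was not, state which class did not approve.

Series A: a majority of 11803694 is 5901848; 5,901,848 required, 5,903,331 in favor — approved.
Series B: 3/5 of 8022114 = 4813268.40, rounded up to 4813269; 4,813,269 required, 4,813,324 in favor — approved.

Approved — every class gave the required vote.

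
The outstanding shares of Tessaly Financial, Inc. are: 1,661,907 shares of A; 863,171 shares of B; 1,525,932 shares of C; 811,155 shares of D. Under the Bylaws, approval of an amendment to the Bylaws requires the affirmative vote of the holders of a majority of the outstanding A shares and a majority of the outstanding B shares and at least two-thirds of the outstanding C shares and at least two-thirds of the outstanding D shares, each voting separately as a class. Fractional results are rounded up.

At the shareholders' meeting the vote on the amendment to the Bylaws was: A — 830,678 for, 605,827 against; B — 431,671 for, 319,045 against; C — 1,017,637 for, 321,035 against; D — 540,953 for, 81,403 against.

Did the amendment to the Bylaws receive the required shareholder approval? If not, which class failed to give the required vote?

A: a majority of 1661907 is 830954; 830,954 required, 830,678 in favor — not approved.
B: a majority of 863171 is 431586; 431,586 required, 431,671 in favor — approved.
C: 2/3 of 1525932 = 1017288; 1,017,288 required, 1,017,637 in favor — approved.
D: 2/3 of 811155 = 540770; 540,770 required, 540,953 in favor — approved.

Not approved — the A shares did not give the required vote.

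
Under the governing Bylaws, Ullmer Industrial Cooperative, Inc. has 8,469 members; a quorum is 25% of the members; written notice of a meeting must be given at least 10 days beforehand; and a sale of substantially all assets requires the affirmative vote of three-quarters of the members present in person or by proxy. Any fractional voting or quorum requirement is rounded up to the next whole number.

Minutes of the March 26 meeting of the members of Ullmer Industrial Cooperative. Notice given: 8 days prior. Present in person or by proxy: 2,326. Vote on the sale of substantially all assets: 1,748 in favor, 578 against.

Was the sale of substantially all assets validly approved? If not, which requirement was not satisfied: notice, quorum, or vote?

Invalid — notice requirement not satisfied.

Notice: 8 days given; 10 required. Not satisfied.
Quorum: 25% of 8,469 = 2,117.25, rounded up to 2,118; 2,326 present. Satisfied.
Vote: requires three-fourths of those present (2,326); 3/4 of 2326 = 1744.50, rounded up to 1745, so 1,745 needed; 1,748 in favor. Satisfied.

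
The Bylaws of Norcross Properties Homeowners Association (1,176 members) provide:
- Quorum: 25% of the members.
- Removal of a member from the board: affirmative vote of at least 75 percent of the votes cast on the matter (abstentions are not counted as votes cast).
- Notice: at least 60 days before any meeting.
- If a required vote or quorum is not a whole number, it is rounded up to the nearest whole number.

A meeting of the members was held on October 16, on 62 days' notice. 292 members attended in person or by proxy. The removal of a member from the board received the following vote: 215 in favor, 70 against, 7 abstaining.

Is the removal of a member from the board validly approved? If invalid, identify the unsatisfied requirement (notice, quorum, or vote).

Invalid — quorum requirement not satisfied.

Notice: 62 days given; 60 required. Satisfied.
Quorum: 25% of 1,176 = 294; 292 present. Not satisfied.
Vote: requires three-fourths of the votes cast (292 − 7 abstaining = 285); 3/4 of 285 = 213.75, rounded up to 214, so 214 needed; 215 in favor. Satisfied.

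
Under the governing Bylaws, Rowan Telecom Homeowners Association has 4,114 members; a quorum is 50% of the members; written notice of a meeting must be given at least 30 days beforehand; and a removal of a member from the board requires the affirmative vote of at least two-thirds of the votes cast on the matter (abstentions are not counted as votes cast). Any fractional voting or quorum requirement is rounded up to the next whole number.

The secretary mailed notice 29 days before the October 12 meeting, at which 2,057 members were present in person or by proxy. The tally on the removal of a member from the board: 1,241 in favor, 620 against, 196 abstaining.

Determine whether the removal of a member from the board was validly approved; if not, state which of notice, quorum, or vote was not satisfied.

Notice: 29 days given; 30 required. Not satisfied.
Quorum: 50% of 4,114 = 2,057; 2,057 present. Satisfied.
Vote: requires two-thirds of the votes cast (2,057 − 196 abstaining = 1,861); 2/3 of 1861 = 1240.67, rounded up to 1241, so 1,241 needed; 1,241 in favor. Satisfied.

Invalid — notice requirement not satisfied.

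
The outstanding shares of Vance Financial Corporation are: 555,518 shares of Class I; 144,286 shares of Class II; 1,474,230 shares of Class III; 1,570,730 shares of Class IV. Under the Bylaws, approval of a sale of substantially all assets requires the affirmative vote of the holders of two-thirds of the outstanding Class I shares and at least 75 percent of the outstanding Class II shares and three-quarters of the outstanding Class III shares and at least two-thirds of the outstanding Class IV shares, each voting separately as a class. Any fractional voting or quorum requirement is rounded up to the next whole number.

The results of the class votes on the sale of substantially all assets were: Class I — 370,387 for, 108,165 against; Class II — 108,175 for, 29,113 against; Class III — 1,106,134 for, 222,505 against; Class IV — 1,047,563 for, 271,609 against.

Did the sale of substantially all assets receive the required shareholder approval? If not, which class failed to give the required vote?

Not approved — the Class II shares did not give the required vote.

Class I: 2/3 of 555518 = 370345.33, rounded up to 370346; 370,346 required, 370,387 in favor — approved.
Class II: 3/4 of 144286 = 108214.50, rounded up to 108215; 108,215 required, 108,175 in favor — not approved.
Class III: 3/4 of 1474230 = 1105672.50, rounded up to 1105673; 1,105,673 required, 1,106,134 in favor — approved.
Class IV: 2/3 of 1570730 = 1047153.33, rounded up to 1047154; 1,047,154 required, 1,047,563 in favor — approved.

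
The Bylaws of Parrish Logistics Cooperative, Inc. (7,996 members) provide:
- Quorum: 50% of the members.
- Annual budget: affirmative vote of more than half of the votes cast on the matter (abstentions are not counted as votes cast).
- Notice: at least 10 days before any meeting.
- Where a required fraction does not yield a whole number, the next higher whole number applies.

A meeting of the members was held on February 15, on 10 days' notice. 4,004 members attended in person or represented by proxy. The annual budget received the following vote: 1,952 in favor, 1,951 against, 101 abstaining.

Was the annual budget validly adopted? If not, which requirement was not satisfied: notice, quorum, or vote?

Notice: 10 days given; 10 required. Satisfied.
Quorum: 50% of 7,996 = 3,998; 4,004 present. Satisfied.
Vote: requires a majority of the votes cast (4,004 − 101 abstaining = 3,903); a majority of 3903 is 1952, so 1,952 needed; 1,952 in favor. Satisfied.

Valid — all requirements satisfied.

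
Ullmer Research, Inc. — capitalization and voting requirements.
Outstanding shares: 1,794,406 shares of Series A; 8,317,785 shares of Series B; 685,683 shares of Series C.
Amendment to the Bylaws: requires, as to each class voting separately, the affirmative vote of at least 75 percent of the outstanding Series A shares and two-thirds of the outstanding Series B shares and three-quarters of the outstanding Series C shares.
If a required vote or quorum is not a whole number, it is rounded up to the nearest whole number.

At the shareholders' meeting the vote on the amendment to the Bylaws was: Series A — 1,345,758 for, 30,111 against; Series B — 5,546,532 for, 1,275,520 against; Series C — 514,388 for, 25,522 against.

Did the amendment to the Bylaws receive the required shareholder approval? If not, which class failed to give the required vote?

Series A: 3/4 of 1794406 = 1345804.50, rounded up to 1345805; 1,345,805 required, 1,345,758 in favor — not approved.
Series B: 2/3 of 8317785 = 5545190; 5,545,190 required, 5,546,532 in favor — approved.
Series C: 3/4 of 685683 = 514262.25, rounded up to 514263; 514,263 required, 514,388 in favor — approved.

Not approved — the Series A shares did not give the required vote.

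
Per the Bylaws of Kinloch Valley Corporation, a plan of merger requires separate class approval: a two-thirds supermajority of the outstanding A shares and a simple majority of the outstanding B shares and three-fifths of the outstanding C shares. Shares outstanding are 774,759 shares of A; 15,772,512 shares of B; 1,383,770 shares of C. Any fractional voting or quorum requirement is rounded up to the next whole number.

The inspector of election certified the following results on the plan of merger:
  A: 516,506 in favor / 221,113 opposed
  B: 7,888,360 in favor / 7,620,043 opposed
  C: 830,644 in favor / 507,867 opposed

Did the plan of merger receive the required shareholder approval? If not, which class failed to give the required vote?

Approved — every class gave the required vote.

A: 2/3 of 774759 = 516506; 516,506 required, 516,506 in favor — approved.
B: a majority of 15772512 is 7886257; 7,886,257 required, 7,888,360 in favor — approved.
C: 3/5 of 1383770 = 830262; 830,262 required, 830,644 in favor — approved.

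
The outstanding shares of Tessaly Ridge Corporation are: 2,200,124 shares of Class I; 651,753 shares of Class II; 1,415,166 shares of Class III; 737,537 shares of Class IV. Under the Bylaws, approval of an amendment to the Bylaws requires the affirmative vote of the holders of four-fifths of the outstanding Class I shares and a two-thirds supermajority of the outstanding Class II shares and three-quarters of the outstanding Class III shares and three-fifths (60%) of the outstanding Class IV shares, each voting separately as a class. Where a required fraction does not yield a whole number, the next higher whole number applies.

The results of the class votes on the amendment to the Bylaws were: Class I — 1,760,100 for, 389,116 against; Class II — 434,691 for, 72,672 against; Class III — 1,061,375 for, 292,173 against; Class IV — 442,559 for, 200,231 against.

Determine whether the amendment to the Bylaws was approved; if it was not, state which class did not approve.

Class I: 4/5 of 2200124 = 1760099.20, rounded up to 1760100; 1,760,100 required, 1,760,100 in favor — approved.
Class II: 2/3 of 651753 = 434502; 434,502 required, 434,691 in favor — approved.
Class III: 3/4 of 1415166 = 1061374.50, rounded up to 1061375; 1,061,375 required, 1,061,375 in favor — approved.
Class IV: 3/5 of 737537 = 442522.20, rounded up to 442523; 442,523 required, 442,559 in favor — approved.

Approved — every class gave the required vote.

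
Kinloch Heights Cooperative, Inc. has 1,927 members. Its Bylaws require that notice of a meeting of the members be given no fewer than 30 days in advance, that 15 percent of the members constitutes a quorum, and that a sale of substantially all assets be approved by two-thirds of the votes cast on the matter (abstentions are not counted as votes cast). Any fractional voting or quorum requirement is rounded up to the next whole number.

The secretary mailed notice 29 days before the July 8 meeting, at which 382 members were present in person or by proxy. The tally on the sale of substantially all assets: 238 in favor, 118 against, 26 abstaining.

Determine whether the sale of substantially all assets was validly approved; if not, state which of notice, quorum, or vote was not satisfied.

Notice: 29 days given; 30 required. Not satisfied.
Quorum: 15% of 1,927 = 289.05, rounded up to 290; 382 present. Satisfied.
Vote: requires two-thirds of the votes cast (382 − 26 abstaining = 356); 2/3 of 356 = 237.33, rounded up to 238, so 238 needed; 238 in favor. Satisfied.

Invalid — notice requirement not satisfied.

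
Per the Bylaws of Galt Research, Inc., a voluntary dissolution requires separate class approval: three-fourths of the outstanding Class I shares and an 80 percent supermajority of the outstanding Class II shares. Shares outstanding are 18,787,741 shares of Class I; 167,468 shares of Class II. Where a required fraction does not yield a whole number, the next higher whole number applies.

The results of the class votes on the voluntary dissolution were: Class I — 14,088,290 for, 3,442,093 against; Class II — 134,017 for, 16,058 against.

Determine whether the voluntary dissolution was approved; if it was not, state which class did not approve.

Class I: 3/4 of 18787741 = 14090805.75, rounded up to 14090806; 14,090,806 required, 14,088,290 in favor — not approved.
Class II: 4/5 of 167468 = 133974.40, rounded up to 133975; 133,975 required, 134,017 in favor — approved.

Not approved — the Class I shares did not give the required vote.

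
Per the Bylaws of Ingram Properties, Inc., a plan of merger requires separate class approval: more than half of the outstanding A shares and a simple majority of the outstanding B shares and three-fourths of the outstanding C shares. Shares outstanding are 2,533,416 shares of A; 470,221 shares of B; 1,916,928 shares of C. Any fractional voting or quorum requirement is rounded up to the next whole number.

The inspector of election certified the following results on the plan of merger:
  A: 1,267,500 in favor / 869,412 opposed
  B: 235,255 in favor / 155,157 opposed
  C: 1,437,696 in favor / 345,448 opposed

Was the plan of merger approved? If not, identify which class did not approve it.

Approved — every class gave the required vote.

A: a majority of 2533416 is 1266709; 1,266,709 required, 1,267,500 in favor — approved.
B: a majority of 470221 is 235111; 235,111 required, 235,255 in favor — approved.
C: 3/4 of 1916928 = 1437696; 1,437,696 required, 1,437,696 in favor — approved.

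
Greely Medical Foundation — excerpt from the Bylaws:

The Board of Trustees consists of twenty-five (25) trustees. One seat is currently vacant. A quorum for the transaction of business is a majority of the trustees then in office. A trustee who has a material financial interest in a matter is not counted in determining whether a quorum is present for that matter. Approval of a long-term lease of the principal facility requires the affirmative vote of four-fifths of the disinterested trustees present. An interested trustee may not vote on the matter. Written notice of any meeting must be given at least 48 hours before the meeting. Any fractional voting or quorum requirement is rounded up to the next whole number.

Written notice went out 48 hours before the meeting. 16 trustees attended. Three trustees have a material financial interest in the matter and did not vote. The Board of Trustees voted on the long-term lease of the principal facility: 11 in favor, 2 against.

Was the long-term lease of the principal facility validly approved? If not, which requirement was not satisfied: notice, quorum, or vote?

Notice: 48 hours given; 48 required (48 ≥ 48). Satisfied.
Quorum: 16 present, but the 3 interested trustees do not count, leaving 13. Quorum is 13. Satisfied.
Vote: the long-term lease of the principal facility requires four-fifths of the disinterested trustees present (16 − 3 = 13). 4/5 of 13 = 10.40, rounded up to 11, so 11 affirmative votes are needed; 11 voted in favor. Satisfied.

Valid — all requirements satisfied.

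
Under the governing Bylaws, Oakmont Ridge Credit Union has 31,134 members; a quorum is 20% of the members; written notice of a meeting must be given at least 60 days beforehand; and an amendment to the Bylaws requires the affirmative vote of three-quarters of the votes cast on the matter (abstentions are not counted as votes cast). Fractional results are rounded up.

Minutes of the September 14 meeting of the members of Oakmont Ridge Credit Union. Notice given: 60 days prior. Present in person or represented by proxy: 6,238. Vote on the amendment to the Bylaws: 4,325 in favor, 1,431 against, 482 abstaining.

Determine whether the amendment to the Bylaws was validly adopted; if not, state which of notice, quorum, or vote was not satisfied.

Notice: 60 days given; 60 required. Satisfied.
Quorum: 20% of 31,134 = 6,226.80, rounded up to 6,227; 6,238 present. Satisfied.
Vote: requires three-fourths of the votes cast (6,238 − 482 abstaining = 5,756); 3/4 of 5756 = 4317, so 4,317 needed; 4,325 in favor. Satisfied.

Valid — all requirements satisfied.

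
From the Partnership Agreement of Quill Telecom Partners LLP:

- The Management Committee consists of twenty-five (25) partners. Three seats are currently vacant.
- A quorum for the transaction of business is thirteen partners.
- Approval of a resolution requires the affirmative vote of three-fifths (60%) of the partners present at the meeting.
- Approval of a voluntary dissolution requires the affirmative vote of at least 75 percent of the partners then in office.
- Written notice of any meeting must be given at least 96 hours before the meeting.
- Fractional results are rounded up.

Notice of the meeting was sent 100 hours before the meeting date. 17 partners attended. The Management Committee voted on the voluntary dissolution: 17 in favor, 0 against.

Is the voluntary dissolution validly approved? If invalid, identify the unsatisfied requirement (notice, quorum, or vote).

Valid — all requirements satisfied.

Notice: 100 hours given; 96 required (100 ≥ 96). Satisfied.
Quorum: 17 present; quorum is 13. Satisfied.
Vote: the voluntary dissolution requires three-fourths of the partners then in office (22). 3/4 of 22 = 16.50, rounded up to 17, so 17 affirmative votes are needed; 17 voted in favor. Satisfied.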